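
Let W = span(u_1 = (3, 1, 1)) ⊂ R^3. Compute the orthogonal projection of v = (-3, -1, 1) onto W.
proj_W(v) = (-27/11, -9/11, -9/11)

Set up U = [u_1 | ... | u_1] ∈ R^(3×1). The projector onto W = col(U) is P = U (U^T U)^(-1) U^T.
Compute U^T U =
  [11],
and U^T v = (-9).
Solve U^T U · c = U^T v for the coefficients: c = (-9/11). The projection is proj_W(v) = U c.
Check: (v - proj_W(v)) · u_1 = 0  (should be 0).
Result: proj_W(v) = (-27/11, -9/11, -9/11).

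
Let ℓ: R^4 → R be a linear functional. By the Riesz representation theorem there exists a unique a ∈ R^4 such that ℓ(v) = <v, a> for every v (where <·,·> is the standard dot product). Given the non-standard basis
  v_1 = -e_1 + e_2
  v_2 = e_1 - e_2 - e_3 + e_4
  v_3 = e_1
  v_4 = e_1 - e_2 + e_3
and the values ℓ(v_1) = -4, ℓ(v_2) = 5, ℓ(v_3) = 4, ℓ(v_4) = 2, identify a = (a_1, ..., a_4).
a = (4, 0, -2, -1)

Write a = (a_1, ..., a_4) in the standard basis. For each basis vector v_i, ℓ(v_i) = <v_i, a> is a linear equation in the a_j's. Collect the n equations into a matrix system V a = ℓ, where row i of V is v_i (expressed in the standard basis). Since V is invertible (lower-triangular with 1s on the diagonal, up to permutation), solve by back-substitution:
  V =
[[-1, 1, 0, 0],
 [1, -1, -1, 1],
 [1, 0, 0, 0],
 [1, -1, 1, 0]]
  V a = (-4, 5, 4, 2)
Solving gives a = (4, 0, -2, -1).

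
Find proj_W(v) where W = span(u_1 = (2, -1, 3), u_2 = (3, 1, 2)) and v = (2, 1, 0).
proj_W(v) = (5/3, 4/3, 1/3)

Set up U = [u_1 | ... | u_2] ∈ R^(3×2). The projector onto W = col(U) is P = U (U^T U)^(-1) U^T.
Compute U^T U =
  [14, 11]
  [11, 14],
and U^T v = (3, 7).
Solve U^T U · c = U^T v for the coefficients: c = (-7/15, 13/15). The projection is proj_W(v) = U c.
Check: (v - proj_W(v)) · u_1 = 0  (should be 0).
Check: (v - proj_W(v)) · u_2 = 0  (should be 0).
Result: proj_W(v) = (5/3, 4/3, 1/3).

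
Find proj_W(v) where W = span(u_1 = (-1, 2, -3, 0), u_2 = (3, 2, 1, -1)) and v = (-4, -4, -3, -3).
proj_W(v) = (-845/206, -235/103, -375/206, 135/103)

Set up U = [u_1 | ... | u_2] ∈ R^(4×2). The projector onto W = col(U) is P = U (U^T U)^(-1) U^T.
Compute U^T U =
  [14, -2]
  [-2, 15],
and U^T v = (5, -20).
Solve U^T U · c = U^T v for the coefficients: c = (35/206, -135/103). The projection is proj_W(v) = U c.
Check: (v - proj_W(v)) · u_1 = 0  (should be 0).
Check: (v - proj_W(v)) · u_2 = 0  (should be 0).
Result: proj_W(v) = (-845/206, -235/103, -375/206, 135/103).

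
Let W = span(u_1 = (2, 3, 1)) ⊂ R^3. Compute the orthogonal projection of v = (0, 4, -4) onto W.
proj_W(v) = (8/7, 12/7, 4/7)

Set up U = [u_1 | ... | u_1] ∈ R^(3×1). The projector onto W = col(U) is P = U (U^T U)^(-1) U^T.
Compute U^T U =
  [14],
and U^T v = (8).
Solve U^T U · c = U^T v for the coefficients: c = (4/7). The projection is proj_W(v) = U c.
Check: (v - proj_W(v)) · u_1 = 0  (should be 0).
Result: proj_W(v) = (8/7, 12/7, 4/7).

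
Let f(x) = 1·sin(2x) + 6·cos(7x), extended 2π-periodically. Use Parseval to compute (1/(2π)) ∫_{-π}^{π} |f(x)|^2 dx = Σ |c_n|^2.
Σ |c_n|^2 = 37/2

Expand |f|^2 and use orthogonality of {sin(nx), cos(mx)} on [-π, π]:
  ∫_{-π}^{π} sin(nx)^2 dx = π, ∫ cos(mx)^2 dx = π, and cross terms integrate to 0.
So ∫_{-π}^{π} f(x)^2 dx = 1^2 · π + 6^2 · π = (1 + 36)π.
Divide by 2π: (1 + 36)/2 = 37/2.
By Parseval, this equals Σ |c_n|^2.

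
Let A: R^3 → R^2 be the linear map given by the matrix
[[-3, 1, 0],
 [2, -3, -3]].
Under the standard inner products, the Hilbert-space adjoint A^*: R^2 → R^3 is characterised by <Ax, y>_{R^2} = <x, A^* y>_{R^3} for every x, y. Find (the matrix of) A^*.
A^* = A^T =
[[-3, 2],
 [1, -3],
 [0, -3]]

For real matrices with standard dot products, the defining identity <Ax, y> = <x, A^* y> gives (Ax)^T y = x^T (A^*) y, i.e. x^T A^T y = x^T (A^*) y. Since this holds for all x, y, we must have A^* = A^T. Therefore
A^* =
[[-3, 2],
 [1, -3],
 [0, -3]].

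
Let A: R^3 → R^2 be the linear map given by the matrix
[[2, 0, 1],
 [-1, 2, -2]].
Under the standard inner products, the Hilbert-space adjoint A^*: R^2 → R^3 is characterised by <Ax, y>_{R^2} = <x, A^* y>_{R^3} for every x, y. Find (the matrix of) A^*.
A^* = A^T =
[[2, -1],
 [0, 2],
 [1, -2]]

For real matrices with standard dot products, the defining identity <Ax, y> = <x, A^* y> gives (Ax)^T y = x^T (A^*) y, i.e. x^T A^T y = x^T (A^*) y. Since this holds for all x, y, we must have A^* = A^T. Therefore
A^* =
[[2, -1],
 [0, 2],
 [1, -2]].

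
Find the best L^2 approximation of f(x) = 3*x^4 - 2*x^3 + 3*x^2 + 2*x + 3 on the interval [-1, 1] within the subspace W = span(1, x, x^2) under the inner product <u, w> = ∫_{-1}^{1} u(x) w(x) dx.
g(x) = 39*x^2/7 + 4*x/5 + 96/35

The best approximation g ∈ W is the orthogonal projection of f onto W. Writing g = a_0 + a_1 x + a_2 x^2, the coefficients solve the normal equations G · a = b where
  G_{ij} = <φ_i, φ_j> and b_i = <f, φ_i>, with φ_0 = 1, φ_1 = x, φ_2 = x^2.
G =
  [2, 0, 2/3]
  [0, 2/3, 0]
  [2/3, 0, 2/5],
b = (46/5, 8/15, 142/35).
Solving gives a_0 = 96/35, a_1 = 4/5, a_2 = 39/7, so
  g(x) = 39*x^2/7 + 4*x/5 + 96/35.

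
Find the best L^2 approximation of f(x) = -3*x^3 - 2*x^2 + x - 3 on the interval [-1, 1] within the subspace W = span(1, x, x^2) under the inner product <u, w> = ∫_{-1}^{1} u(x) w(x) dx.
g(x) = -2*x^2 - 4*x/5 - 3

The best approximation g ∈ W is the orthogonal projection of f onto W. Writing g = a_0 + a_1 x + a_2 x^2, the coefficients solve the normal equations G · a = b where
  G_{ij} = <φ_i, φ_j> and b_i = <f, φ_i>, with φ_0 = 1, φ_1 = x, φ_2 = x^2.
G =
  [2, 0, 2/3]
  [0, 2/3, 0]
  [2/3, 0, 2/5],
b = (-22/3, -8/15, -14/5).
Solving gives a_0 = -3, a_1 = -4/5, a_2 = -2, so
  g(x) = -2*x^2 - 4*x/5 - 3.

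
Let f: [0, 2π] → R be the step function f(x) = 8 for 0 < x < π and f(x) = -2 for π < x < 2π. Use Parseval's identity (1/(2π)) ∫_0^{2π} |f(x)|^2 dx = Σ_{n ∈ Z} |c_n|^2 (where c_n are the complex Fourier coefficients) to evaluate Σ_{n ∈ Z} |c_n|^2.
Σ |c_n|^2 = 34

Parseval equates the L^2 energy of f (normalised by 1/(2π)) with the ℓ^2 sum of its Fourier coefficients: (1/(2π)) ∫_0^{2π} |f|^2 = Σ |c_n|^2.
Compute the left side: (1/(2π)) [∫_0^π 8^2 dx + ∫_π^{2π} (-2)^2 dx] = (1/(2π)) · (64π + 4π) = (64 + 4)/2 = 34.
So Σ_{n ∈ Z} |c_n|^2 = 34.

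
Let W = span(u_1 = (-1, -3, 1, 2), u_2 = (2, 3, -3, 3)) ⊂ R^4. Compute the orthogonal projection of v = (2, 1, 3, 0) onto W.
proj_W(v) = (-14/401, 96/401, 60/401, -294/401)

Set up U = [u_1 | ... | u_2] ∈ R^(4×2). The projector onto W = col(U) is P = U (U^T U)^(-1) U^T.
Compute U^T U =
  [15, -8]
  [-8, 31],
and U^T v = (-2, -2).
Solve U^T U · c = U^T v for the coefficients: c = (-78/401, -46/401). The projection is proj_W(v) = U c.
Check: (v - proj_W(v)) · u_1 = 0  (should be 0).
Check: (v - proj_W(v)) · u_2 = 0  (should be 0).
Result: proj_W(v) = (-14/401, 96/401, 60/401, -294/401).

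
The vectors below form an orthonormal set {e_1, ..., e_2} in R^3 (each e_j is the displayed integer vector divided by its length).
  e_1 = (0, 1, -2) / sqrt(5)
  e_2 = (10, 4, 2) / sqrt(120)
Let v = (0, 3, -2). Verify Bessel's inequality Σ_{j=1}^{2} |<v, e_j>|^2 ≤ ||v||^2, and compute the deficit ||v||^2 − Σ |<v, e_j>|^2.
Σ |<v, e_j>|^2 = 31/3; ||v||^2 = 13; deficit = 8/3

Write each e_j = u_j / sqrt(<u_j, u_j>) where u_j is the displayed integer vector. Then <v, e_j> = <v, u_j> / sqrt(<u_j, u_j>), so |<v, e_j>|^2 = <v, u_j>^2 / <u_j, u_j>.
Coefficients: <v, e_1> = 7/sqrt(5), <v, e_2> = 8/sqrt(120).
Square and sum: Σ |<v, e_j>|^2 = 31/3.
Compute ||v||^2 = v·v = 13.
Deficit = 13 − 31/3 = 8/3 ≥ 0, confirming Bessel's inequality. (The deficit equals ||v − Σ <v,e_j> e_j||^2, the squared distance from v to span{e_j}.)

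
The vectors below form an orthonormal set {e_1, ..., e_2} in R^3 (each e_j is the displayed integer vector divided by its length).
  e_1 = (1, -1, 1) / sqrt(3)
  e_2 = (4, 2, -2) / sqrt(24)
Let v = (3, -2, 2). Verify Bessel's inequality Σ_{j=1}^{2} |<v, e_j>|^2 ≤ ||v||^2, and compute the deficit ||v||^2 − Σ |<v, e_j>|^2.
Σ |<v, e_j>|^2 = 17; ||v||^2 = 17; deficit = 0

Write each e_j = u_j / sqrt(<u_j, u_j>) where u_j is the displayed integer vector. Then <v, e_j> = <v, u_j> / sqrt(<u_j, u_j>), so |<v, e_j>|^2 = <v, u_j>^2 / <u_j, u_j>.
Coefficients: <v, e_1> = 7/sqrt(3), <v, e_2> = 4/sqrt(24).
Square and sum: Σ |<v, e_j>|^2 = 17.
Compute ||v||^2 = v·v = 17.
Deficit = 17 − 17 = 0 ≥ 0, confirming Bessel's inequality. (The deficit equals ||v − Σ <v,e_j> e_j||^2, the squared distance from v to span{e_j}.)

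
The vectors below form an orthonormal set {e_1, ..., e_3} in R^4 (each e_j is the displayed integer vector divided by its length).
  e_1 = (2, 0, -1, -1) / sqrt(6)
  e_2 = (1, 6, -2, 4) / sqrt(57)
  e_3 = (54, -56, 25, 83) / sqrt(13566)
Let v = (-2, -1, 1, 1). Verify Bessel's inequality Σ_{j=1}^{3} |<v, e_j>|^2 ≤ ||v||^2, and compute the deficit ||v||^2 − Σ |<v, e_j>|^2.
Σ |<v, e_j>|^2 = 350/51; ||v||^2 = 7; deficit = 7/51

Write each e_j = u_j / sqrt(<u_j, u_j>) where u_j is the displayed integer vector. Then <v, e_j> = <v, u_j> / sqrt(<u_j, u_j>), so |<v, e_j>|^2 = <v, u_j>^2 / <u_j, u_j>.
Coefficients: <v, e_1> = -6/sqrt(6), <v, e_2> = -6/sqrt(57), <v, e_3> = 56/sqrt(13566).
Square and sum: Σ |<v, e_j>|^2 = 350/51.
Compute ||v||^2 = v·v = 7.
Deficit = 7 − 350/51 = 7/51 ≥ 0, confirming Bessel's inequality. (The deficit equals ||v − Σ <v,e_j> e_j||^2, the squared distance from v to span{e_j}.)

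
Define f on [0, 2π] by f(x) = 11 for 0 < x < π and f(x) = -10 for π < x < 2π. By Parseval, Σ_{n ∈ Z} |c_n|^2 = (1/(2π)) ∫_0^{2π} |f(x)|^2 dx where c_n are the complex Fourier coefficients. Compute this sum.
Σ |c_n|^2 = 221/2

Parseval equates the L^2 energy of f (normalised by 1/(2π)) with the ℓ^2 sum of its Fourier coefficients: (1/(2π)) ∫_0^{2π} |f|^2 = Σ |c_n|^2.
Compute the left side: (1/(2π)) [∫_0^π 11^2 dx + ∫_π^{2π} (-10)^2 dx] = (1/(2π)) · (121π + 100π) = (121 + 100)/2 = 221/2.
So Σ_{n ∈ Z} |c_n|^2 = 221/2.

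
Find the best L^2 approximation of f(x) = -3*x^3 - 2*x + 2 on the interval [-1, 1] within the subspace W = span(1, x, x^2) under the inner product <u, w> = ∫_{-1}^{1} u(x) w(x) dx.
g(x) = 2 - 19*x/5

The best approximation g ∈ W is the orthogonal projection of f onto W. Writing g = a_0 + a_1 x + a_2 x^2, the coefficients solve the normal equations G · a = b where
  G_{ij} = <φ_i, φ_j> and b_i = <f, φ_i>, with φ_0 = 1, φ_1 = x, φ_2 = x^2.
G =
  [2, 0, 2/3]
  [0, 2/3, 0]
  [2/3, 0, 2/5],
b = (4, -38/15, 4/3).
Solving gives a_0 = 2, a_1 = -19/5, a_2 = 0, so
  g(x) = 2 - 19*x/5.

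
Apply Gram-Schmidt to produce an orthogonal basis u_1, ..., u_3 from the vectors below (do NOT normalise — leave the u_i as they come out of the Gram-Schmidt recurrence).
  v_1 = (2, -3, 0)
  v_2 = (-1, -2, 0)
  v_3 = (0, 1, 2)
Orthogonal basis:
  u_1 = (2, -3, 0)
  u_2 = (-21/13, -14/13, 0)
  u_3 = (0, 0, 2)

Apply the Gram-Schmidt recurrence
  u_1 = v_1
  u_i = v_i − Σ_{j<i} ((v_i · u_j) / (u_j · u_j)) · u_j.

Step by step this gives:
  u_1 = (2, -3, 0)
  u_2 = (-21/13, -14/13, 0)
  u_3 = (0, 0, 2)

Orthogonality check:
  u_2 · u_1 = 0 (should be 0)
  u_3 · u_1 = 0 (should be 0)
  u_3 · u_2 = 0 (should be 0)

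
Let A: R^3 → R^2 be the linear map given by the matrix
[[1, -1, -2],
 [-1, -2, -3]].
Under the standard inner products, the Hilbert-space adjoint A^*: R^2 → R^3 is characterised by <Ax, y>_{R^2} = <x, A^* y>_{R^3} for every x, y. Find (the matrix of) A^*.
A^* = A^T =
[[1, -1],
 [-1, -2],
 [-2, -3]]

For real matrices with standard dot products, the defining identity <Ax, y> = <x, A^* y> gives (Ax)^T y = x^T (A^*) y, i.e. x^T A^T y = x^T (A^*) y. Since this holds for all x, y, we must have A^* = A^T. Therefore
A^* =
[[1, -1],
 [-1, -2],
 [-2, -3]].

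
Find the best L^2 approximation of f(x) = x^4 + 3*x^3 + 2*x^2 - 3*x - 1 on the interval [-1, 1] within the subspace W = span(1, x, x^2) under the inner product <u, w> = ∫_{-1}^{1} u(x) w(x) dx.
g(x) = 20*x^2/7 - 6*x/5 - 38/35

The best approximation g ∈ W is the orthogonal projection of f onto W. Writing g = a_0 + a_1 x + a_2 x^2, the coefficients solve the normal equations G · a = b where
  G_{ij} = <φ_i, φ_j> and b_i = <f, φ_i>, with φ_0 = 1, φ_1 = x, φ_2 = x^2.
G =
  [2, 0, 2/3]
  [0, 2/3, 0]
  [2/3, 0, 2/5],
b = (-4/15, -4/5, 44/105).
Solving gives a_0 = -38/35, a_1 = -6/5, a_2 = 20/7, so
  g(x) = 20*x^2/7 - 6*x/5 - 38/35.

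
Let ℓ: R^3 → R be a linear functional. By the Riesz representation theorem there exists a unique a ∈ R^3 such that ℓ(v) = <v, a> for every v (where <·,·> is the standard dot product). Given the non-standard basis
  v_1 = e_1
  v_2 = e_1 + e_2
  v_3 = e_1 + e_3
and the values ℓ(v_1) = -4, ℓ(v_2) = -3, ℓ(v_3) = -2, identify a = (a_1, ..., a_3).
a = (-4, 1, 2)

Write a = (a_1, ..., a_3) in the standard basis. For each basis vector v_i, ℓ(v_i) = <v_i, a> is a linear equation in the a_j's. Collect the n equations into a matrix system V a = ℓ, where row i of V is v_i (expressed in the standard basis). Since V is invertible (lower-triangular with 1s on the diagonal, up to permutation), solve by back-substitution:
  V =
[[1, 0, 0],
 [1, 1, 0],
 [1, 0, 1]]
  V a = (-4, -3, -2)
Solving gives a = (-4, 1, 2).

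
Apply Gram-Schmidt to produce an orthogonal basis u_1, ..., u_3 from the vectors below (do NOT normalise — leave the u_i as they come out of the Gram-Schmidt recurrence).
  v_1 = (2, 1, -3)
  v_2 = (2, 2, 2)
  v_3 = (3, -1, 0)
Orthogonal basis:
  u_1 = (2, 1, -3)
  u_2 = (2, 2, 2)
  u_3 = (34/21, -85/42, 17/42)

Apply the Gram-Schmidt recurrence
  u_1 = v_1
  u_i = v_i − Σ_{j<i} ((v_i · u_j) / (u_j · u_j)) · u_j.

Step by step this gives:
  u_1 = (2, 1, -3)
  u_2 = (2, 2, 2)
  u_3 = (34/21, -85/42, 17/42)

Orthogonality check:
  u_2 · u_1 = 0 (should be 0)
  u_3 · u_1 = 0 (should be 0)
  u_3 · u_2 = 0 (should be 0)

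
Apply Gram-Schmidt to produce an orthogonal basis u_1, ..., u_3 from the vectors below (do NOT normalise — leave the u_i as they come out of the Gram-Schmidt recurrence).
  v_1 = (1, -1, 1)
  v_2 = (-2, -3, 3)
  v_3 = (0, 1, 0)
Orthogonal basis:
  u_1 = (1, -1, 1)
  u_2 = (-10/3, -5/3, 5/3)
  u_3 = (0, 1/2, 1/2)

Apply the Gram-Schmidt recurrence
  u_1 = v_1
  u_i = v_i − Σ_{j<i} ((v_i · u_j) / (u_j · u_j)) · u_j.

Step by step this gives:
  u_1 = (1, -1, 1)
  u_2 = (-10/3, -5/3, 5/3)
  u_3 = (0, 1/2, 1/2)

Orthogonality check:
  u_2 · u_1 = 0 (should be 0)
  u_3 · u_1 = 0 (should be 0)
  u_3 · u_2 = 0 (should be 0)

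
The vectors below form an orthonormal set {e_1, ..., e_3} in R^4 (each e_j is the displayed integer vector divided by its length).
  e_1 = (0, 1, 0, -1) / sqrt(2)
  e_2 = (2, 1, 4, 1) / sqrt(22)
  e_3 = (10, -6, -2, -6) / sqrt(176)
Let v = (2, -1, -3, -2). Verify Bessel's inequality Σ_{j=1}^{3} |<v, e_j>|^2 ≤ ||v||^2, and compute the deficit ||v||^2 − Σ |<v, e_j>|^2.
Σ |<v, e_j>|^2 = 17; ||v||^2 = 18; deficit = 1

Write each e_j = u_j / sqrt(<u_j, u_j>) where u_j is the displayed integer vector. Then <v, e_j> = <v, u_j> / sqrt(<u_j, u_j>), so |<v, e_j>|^2 = <v, u_j>^2 / <u_j, u_j>.
Coefficients: <v, e_1> = 1/sqrt(2), <v, e_2> = -11/sqrt(22), <v, e_3> = 44/sqrt(176).
Square and sum: Σ |<v, e_j>|^2 = 17.
Compute ||v||^2 = v·v = 18.
Deficit = 18 − 17 = 1 ≥ 0, confirming Bessel's inequality. (The deficit equals ||v − Σ <v,e_j> e_j||^2, the squared distance from v to span{e_j}.)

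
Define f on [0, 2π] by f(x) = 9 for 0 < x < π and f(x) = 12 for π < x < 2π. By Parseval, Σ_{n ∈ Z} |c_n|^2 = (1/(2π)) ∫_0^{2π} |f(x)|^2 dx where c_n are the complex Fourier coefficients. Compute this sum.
Σ |c_n|^2 = 225/2

Parseval equates the L^2 energy of f (normalised by 1/(2π)) with the ℓ^2 sum of its Fourier coefficients: (1/(2π)) ∫_0^{2π} |f|^2 = Σ |c_n|^2.
Compute the left side: (1/(2π)) [∫_0^π 9^2 dx + ∫_π^{2π} 12^2 dx] = (1/(2π)) · (81π + 144π) = (81 + 144)/2 = 225/2.
So Σ_{n ∈ Z} |c_n|^2 = 225/2.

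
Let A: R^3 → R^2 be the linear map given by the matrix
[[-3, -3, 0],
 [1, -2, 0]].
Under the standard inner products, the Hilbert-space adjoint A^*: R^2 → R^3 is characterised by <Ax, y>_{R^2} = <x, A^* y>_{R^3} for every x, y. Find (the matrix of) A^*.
A^* = A^T =
[[-3, 1],
 [-3, -2],
 [0, 0]]

For real matrices with standard dot products, the defining identity <Ax, y> = <x, A^* y> gives (Ax)^T y = x^T (A^*) y, i.e. x^T A^T y = x^T (A^*) y. Since this holds for all x, y, we must have A^* = A^T. Therefore
A^* =
[[-3, 1],
 [-3, -2],
 [0, 0]].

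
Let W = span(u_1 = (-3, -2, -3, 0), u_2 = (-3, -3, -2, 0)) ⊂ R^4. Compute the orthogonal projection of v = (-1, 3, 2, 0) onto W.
proj_W(v) = (57/43, 69/43, 26/43, 0)

Set up U = [u_1 | ... | u_2] ∈ R^(4×2). The projector onto W = col(U) is P = U (U^T U)^(-1) U^T.
Compute U^T U =
  [22, 21]
  [21, 22],
and U^T v = (-9, -10).
Solve U^T U · c = U^T v for the coefficients: c = (12/43, -31/43). The projection is proj_W(v) = U c.
Check: (v - proj_W(v)) · u_1 = 0  (should be 0).
Check: (v - proj_W(v)) · u_2 = 0  (should be 0).
Result: proj_W(v) = (57/43, 69/43, 26/43, 0).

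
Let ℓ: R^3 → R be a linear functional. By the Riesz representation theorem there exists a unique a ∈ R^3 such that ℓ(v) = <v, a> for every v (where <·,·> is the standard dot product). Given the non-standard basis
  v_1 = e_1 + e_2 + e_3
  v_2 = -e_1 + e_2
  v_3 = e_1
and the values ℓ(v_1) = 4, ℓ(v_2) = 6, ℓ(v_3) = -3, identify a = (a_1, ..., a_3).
a = (-3, 3, 4)

Write a = (a_1, ..., a_3) in the standard basis. For each basis vector v_i, ℓ(v_i) = <v_i, a> is a linear equation in the a_j's. Collect the n equations into a matrix system V a = ℓ, where row i of V is v_i (expressed in the standard basis). Since V is invertible (lower-triangular with 1s on the diagonal, up to permutation), solve by back-substitution:
  V =
[[1, 1, 1],
 [-1, 1, 0],
 [1, 0, 0]]
  V a = (4, 6, -3)
Solving gives a = (-3, 3, 4).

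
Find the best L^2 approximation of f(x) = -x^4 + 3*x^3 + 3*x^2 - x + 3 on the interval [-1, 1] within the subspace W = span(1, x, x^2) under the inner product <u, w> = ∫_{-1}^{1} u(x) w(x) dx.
g(x) = 15*x^2/7 + 4*x/5 + 108/35

The best approximation g ∈ W is the orthogonal projection of f onto W. Writing g = a_0 + a_1 x + a_2 x^2, the coefficients solve the normal equations G · a = b where
  G_{ij} = <φ_i, φ_j> and b_i = <f, φ_i>, with φ_0 = 1, φ_1 = x, φ_2 = x^2.
G =
  [2, 0, 2/3]
  [0, 2/3, 0]
  [2/3, 0, 2/5],
b = (38/5, 8/15, 102/35).
Solving gives a_0 = 108/35, a_1 = 4/5, a_2 = 15/7, so
  g(x) = 15*x^2/7 + 4*x/5 + 108/35.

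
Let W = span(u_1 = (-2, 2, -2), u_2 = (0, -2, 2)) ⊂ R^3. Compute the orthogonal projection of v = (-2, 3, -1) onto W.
proj_W(v) = (-2, 2, -2)

Set up U = [u_1 | ... | u_2] ∈ R^(3×2). The projector onto W = col(U) is P = U (U^T U)^(-1) U^T.
Compute U^T U =
  [12, -8]
  [-8, 8],
and U^T v = (12, -8).
Solve U^T U · c = U^T v for the coefficients: c = (1, 0). The projection is proj_W(v) = U c.
Check: (v - proj_W(v)) · u_1 = 0  (should be 0).
Check: (v - proj_W(v)) · u_2 = 0  (should be 0).
Result: proj_W(v) = (-2, 2, -2).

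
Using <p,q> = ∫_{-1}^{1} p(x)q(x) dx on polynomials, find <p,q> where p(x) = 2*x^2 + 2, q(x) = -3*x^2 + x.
<p,q> = -32/5

Expand the product: p(x)·q(x) = -6*x^4 + 2*x^3 - 6*x^2 + 2*x.
∫_{-1}^{1} of each monomial x^k gives [2/(k+1) if k even, 0 if k odd]. Integrating term-by-term (or equivalently evaluating the antiderivative F(x) = -6*x^5/5 + x^4/2 - 2*x^3 + x^2 at the endpoints):
  F(1) − F(−1) = -17/10 − (47/10) = -32/5.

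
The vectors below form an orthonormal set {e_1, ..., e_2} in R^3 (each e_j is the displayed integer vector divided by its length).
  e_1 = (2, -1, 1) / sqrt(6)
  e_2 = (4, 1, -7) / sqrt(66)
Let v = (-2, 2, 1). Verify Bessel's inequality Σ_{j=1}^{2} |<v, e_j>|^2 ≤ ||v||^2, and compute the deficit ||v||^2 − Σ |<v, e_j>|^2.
Σ |<v, e_j>|^2 = 74/11; ||v||^2 = 9; deficit = 25/11

Write each e_j = u_j / sqrt(<u_j, u_j>) where u_j is the displayed integer vector. Then <v, e_j> = <v, u_j> / sqrt(<u_j, u_j>), so |<v, e_j>|^2 = <v, u_j>^2 / <u_j, u_j>.
Coefficients: <v, e_1> = -5/sqrt(6), <v, e_2> = -13/sqrt(66).
Square and sum: Σ |<v, e_j>|^2 = 74/11.
Compute ||v||^2 = v·v = 9.
Deficit = 9 − 74/11 = 25/11 ≥ 0, confirming Bessel's inequality. (The deficit equals ||v − Σ <v,e_j> e_j||^2, the squared distance from v to span{e_j}.)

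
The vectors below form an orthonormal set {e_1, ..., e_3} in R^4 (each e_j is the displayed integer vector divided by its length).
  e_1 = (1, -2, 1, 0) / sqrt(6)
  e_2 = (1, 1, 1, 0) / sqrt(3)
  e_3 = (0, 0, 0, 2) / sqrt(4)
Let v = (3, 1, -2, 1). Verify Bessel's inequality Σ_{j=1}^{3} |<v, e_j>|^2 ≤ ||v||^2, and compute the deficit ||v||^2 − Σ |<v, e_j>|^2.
Σ |<v, e_j>|^2 = 5/2; ||v||^2 = 15; deficit = 25/2

Write each e_j = u_j / sqrt(<u_j, u_j>) where u_j is the displayed integer vector. Then <v, e_j> = <v, u_j> / sqrt(<u_j, u_j>), so |<v, e_j>|^2 = <v, u_j>^2 / <u_j, u_j>.
Coefficients: <v, e_1> = -1/sqrt(6), <v, e_2> = 2/sqrt(3), <v, e_3> = 2/sqrt(4).
Square and sum: Σ |<v, e_j>|^2 = 5/2.
Compute ||v||^2 = v·v = 15.
Deficit = 15 − 5/2 = 25/2 ≥ 0, confirming Bessel's inequality. (The deficit equals ||v − Σ <v,e_j> e_j||^2, the squared distance from v to span{e_j}.)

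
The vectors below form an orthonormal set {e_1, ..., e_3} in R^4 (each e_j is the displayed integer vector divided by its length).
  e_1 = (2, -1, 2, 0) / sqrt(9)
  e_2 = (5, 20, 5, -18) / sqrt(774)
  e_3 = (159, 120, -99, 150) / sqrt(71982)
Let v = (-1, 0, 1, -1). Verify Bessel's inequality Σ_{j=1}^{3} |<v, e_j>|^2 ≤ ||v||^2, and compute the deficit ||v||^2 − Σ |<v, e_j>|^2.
Σ |<v, e_j>|^2 = 254/93; ||v||^2 = 3; deficit = 25/93

Write each e_j = u_j / sqrt(<u_j, u_j>) where u_j is the displayed integer vector. Then <v, e_j> = <v, u_j> / sqrt(<u_j, u_j>), so |<v, e_j>|^2 = <v, u_j>^2 / <u_j, u_j>.
Coefficients: <v, e_1> = 0/sqrt(9), <v, e_2> = 18/sqrt(774), <v, e_3> = -408/sqrt(71982).
Square and sum: Σ |<v, e_j>|^2 = 254/93.
Compute ||v||^2 = v·v = 3.
Deficit = 3 − 254/93 = 25/93 ≥ 0, confirming Bessel's inequality. (The deficit equals ||v − Σ <v,e_j> e_j||^2, the squared distance from v to span{e_j}.)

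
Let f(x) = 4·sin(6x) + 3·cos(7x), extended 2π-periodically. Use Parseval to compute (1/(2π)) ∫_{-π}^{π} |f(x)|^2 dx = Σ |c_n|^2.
Σ |c_n|^2 = 25/2

Expand |f|^2 and use orthogonality of {sin(nx), cos(mx)} on [-π, π]:
  ∫_{-π}^{π} sin(nx)^2 dx = π, ∫ cos(mx)^2 dx = π, and cross terms integrate to 0.
So ∫_{-π}^{π} f(x)^2 dx = 4^2 · π + 3^2 · π = (16 + 9)π.
Divide by 2π: (16 + 9)/2 = 25/2.
By Parseval, this equals Σ |c_n|^2.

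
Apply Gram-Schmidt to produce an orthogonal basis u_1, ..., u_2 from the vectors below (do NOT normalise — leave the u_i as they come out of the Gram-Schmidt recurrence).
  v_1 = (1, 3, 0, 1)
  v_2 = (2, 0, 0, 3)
Orthogonal basis:
  u_1 = (1, 3, 0, 1)
  u_2 = (17/11, -15/11, 0, 28/11)

Apply the Gram-Schmidt recurrence
  u_1 = v_1
  u_i = v_i − Σ_{j<i} ((v_i · u_j) / (u_j · u_j)) · u_j.

Step by step this gives:
  u_1 = (1, 3, 0, 1)
  u_2 = (17/11, -15/11, 0, 28/11)

Orthogonality check:
  u_2 · u_1 = 0 (should be 0)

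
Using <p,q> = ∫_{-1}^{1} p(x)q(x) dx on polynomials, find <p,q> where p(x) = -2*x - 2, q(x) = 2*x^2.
<p,q> = -8/3

Expand the product: p(x)·q(x) = -4*x^3 - 4*x^2.
∫_{-1}^{1} of each monomial x^k gives [2/(k+1) if k even, 0 if k odd]. Integrating term-by-term (or equivalently evaluating the antiderivative F(x) = -x^4 - 4*x^3/3 at the endpoints):
  F(1) − F(−1) = -7/3 − (1/3) = -8/3.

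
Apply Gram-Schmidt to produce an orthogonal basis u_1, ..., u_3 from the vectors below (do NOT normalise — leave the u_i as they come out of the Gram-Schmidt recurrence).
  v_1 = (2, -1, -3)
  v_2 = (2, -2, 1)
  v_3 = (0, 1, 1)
Orthogonal basis:
  u_1 = (2, -1, -3)
  u_2 = (11/7, -25/14, 23/14)
  u_3 = (70/117, 80/117, 20/117)

Apply the Gram-Schmidt recurrence
  u_1 = v_1
  u_i = v_i − Σ_{j<i} ((v_i · u_j) / (u_j · u_j)) · u_j.

Step by step this gives:
  u_1 = (2, -1, -3)
  u_2 = (11/7, -25/14, 23/14)
  u_3 = (70/117, 80/117, 20/117)

Orthogonality check:
  u_2 · u_1 = 0 (should be 0)
  u_3 · u_1 = 0 (should be 0)
  u_3 · u_2 = 0 (should be 0)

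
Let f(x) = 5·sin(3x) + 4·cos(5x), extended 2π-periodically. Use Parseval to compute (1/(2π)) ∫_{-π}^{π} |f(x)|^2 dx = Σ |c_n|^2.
Σ |c_n|^2 = 41/2

Expand |f|^2 and use orthogonality of {sin(nx), cos(mx)} on [-π, π]:
  ∫_{-π}^{π} sin(nx)^2 dx = π, ∫ cos(mx)^2 dx = π, and cross terms integrate to 0.
So ∫_{-π}^{π} f(x)^2 dx = 5^2 · π + 4^2 · π = (25 + 16)π.
Divide by 2π: (25 + 16)/2 = 41/2.
By Parseval, this equals Σ |c_n|^2.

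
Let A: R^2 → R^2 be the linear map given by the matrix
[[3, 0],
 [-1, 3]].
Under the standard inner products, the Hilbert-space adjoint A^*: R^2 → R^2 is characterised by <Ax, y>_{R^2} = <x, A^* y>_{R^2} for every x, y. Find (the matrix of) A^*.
A^* = A^T =
[[3, -1],
 [0, 3]]

For real matrices with standard dot products, the defining identity <Ax, y> = <x, A^* y> gives (Ax)^T y = x^T (A^*) y, i.e. x^T A^T y = x^T (A^*) y. Since this holds for all x, y, we must have A^* = A^T. Therefore
A^* =
[[3, -1],
 [0, 3]].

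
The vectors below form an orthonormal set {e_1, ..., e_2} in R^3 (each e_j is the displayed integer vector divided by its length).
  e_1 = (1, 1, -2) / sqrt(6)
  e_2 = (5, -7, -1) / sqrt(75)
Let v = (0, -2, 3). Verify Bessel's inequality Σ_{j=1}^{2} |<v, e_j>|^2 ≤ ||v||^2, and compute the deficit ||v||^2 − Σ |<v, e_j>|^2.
Σ |<v, e_j>|^2 = 307/25; ||v||^2 = 13; deficit = 18/25

Write each e_j = u_j / sqrt(<u_j, u_j>) where u_j is the displayed integer vector. Then <v, e_j> = <v, u_j> / sqrt(<u_j, u_j>), so |<v, e_j>|^2 = <v, u_j>^2 / <u_j, u_j>.
Coefficients: <v, e_1> = -8/sqrt(6), <v, e_2> = 11/sqrt(75).
Square and sum: Σ |<v, e_j>|^2 = 307/25.
Compute ||v||^2 = v·v = 13.
Deficit = 13 − 307/25 = 18/25 ≥ 0, confirming Bessel's inequality. (The deficit equals ||v − Σ <v,e_j> e_j||^2, the squared distance from v to span{e_j}.)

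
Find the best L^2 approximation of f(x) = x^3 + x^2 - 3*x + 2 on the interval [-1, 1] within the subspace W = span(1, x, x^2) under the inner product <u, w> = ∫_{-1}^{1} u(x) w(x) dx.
g(x) = x^2 - 12*x/5 + 2

The best approximation g ∈ W is the orthogonal projection of f onto W. Writing g = a_0 + a_1 x + a_2 x^2, the coefficients solve the normal equations G · a = b where
  G_{ij} = <φ_i, φ_j> and b_i = <f, φ_i>, with φ_0 = 1, φ_1 = x, φ_2 = x^2.
G =
  [2, 0, 2/3]
  [0, 2/3, 0]
  [2/3, 0, 2/5],
b = (14/3, -8/5, 26/15).
Solving gives a_0 = 2, a_1 = -12/5, a_2 = 1, so
  g(x) = x^2 - 12*x/5 + 2.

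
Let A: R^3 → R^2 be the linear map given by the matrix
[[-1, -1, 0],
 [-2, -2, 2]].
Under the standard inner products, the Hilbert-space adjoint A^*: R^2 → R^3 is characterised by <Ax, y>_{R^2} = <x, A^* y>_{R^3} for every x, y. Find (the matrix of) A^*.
A^* = A^T =
[[-1, -2],
 [-1, -2],
 [0, 2]]

For real matrices with standard dot products, the defining identity <Ax, y> = <x, A^* y> gives (Ax)^T y = x^T (A^*) y, i.e. x^T A^T y = x^T (A^*) y. Since this holds for all x, y, we must have A^* = A^T. Therefore
A^* =
[[-1, -2],
 [-1, -2],
 [0, 2]].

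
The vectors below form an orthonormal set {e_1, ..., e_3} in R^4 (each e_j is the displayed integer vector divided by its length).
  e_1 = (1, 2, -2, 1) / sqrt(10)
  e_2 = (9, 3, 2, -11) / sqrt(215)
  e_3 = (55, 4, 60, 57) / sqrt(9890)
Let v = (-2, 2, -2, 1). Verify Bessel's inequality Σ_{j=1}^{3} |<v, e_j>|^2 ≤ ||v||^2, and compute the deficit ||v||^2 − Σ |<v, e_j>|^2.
Σ |<v, e_j>|^2 = 254/23; ||v||^2 = 13; deficit = 45/23

Write each e_j = u_j / sqrt(<u_j, u_j>) where u_j is the displayed integer vector. Then <v, e_j> = <v, u_j> / sqrt(<u_j, u_j>), so |<v, e_j>|^2 = <v, u_j>^2 / <u_j, u_j>.
Coefficients: <v, e_1> = 7/sqrt(10), <v, e_2> = -27/sqrt(215), <v, e_3> = -165/sqrt(9890).
Square and sum: Σ |<v, e_j>|^2 = 254/23.
Compute ||v||^2 = v·v = 13.
Deficit = 13 − 254/23 = 45/23 ≥ 0, confirming Bessel's inequality. (The deficit equals ||v − Σ <v,e_j> e_j||^2, the squared distance from v to span{e_j}.)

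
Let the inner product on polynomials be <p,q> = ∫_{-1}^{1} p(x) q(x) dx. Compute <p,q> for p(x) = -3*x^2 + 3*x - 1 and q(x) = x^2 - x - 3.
<p,q> = 122/15

Expand the product: p(x)·q(x) = -3*x^4 + 6*x^3 + 5*x^2 - 8*x + 3.
∫_{-1}^{1} of each monomial x^k gives [2/(k+1) if k even, 0 if k odd]. Integrating term-by-term (or equivalently evaluating the antiderivative F(x) = -3*x^5/5 + 3*x^4/2 + 5*x^3/3 - 4*x^2 + 3*x at the endpoints):
  F(1) − F(−1) = 47/30 − (-197/30) = 122/15.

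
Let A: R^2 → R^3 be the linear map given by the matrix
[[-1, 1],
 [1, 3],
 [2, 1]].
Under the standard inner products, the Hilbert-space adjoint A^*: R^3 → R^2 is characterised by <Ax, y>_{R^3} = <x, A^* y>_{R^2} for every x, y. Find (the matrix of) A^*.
A^* = A^T =
[[-1, 1, 2],
 [1, 3, 1]]

For real matrices with standard dot products, the defining identity <Ax, y> = <x, A^* y> gives (Ax)^T y = x^T (A^*) y, i.e. x^T A^T y = x^T (A^*) y. Since this holds for all x, y, we must have A^* = A^T. Therefore
A^* =
[[-1, 1, 2],
 [1, 3, 1]].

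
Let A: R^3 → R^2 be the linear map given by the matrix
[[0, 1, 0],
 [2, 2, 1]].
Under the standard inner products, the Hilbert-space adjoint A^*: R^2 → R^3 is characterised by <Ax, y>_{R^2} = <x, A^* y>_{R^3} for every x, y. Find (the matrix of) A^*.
A^* = A^T =
[[0, 2],
 [1, 2],
 [0, 1]]

For real matrices with standard dot products, the defining identity <Ax, y> = <x, A^* y> gives (Ax)^T y = x^T (A^*) y, i.e. x^T A^T y = x^T (A^*) y. Since this holds for all x, y, we must have A^* = A^T. Therefore
A^* =
[[0, 2],
 [1, 2],
 [0, 1]].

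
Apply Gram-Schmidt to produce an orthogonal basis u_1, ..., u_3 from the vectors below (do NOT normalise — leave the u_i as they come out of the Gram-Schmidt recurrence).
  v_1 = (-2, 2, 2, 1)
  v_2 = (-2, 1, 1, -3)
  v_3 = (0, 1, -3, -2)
Orthogonal basis:
  u_1 = (-2, 2, 2, 1)
  u_2 = (-16/13, 3/13, 3/13, -44/13)
  u_3 = (-28/85, 154/85, -186/85, 8/85)

Apply the Gram-Schmidt recurrence
  u_1 = v_1
  u_i = v_i − Σ_{j<i} ((v_i · u_j) / (u_j · u_j)) · u_j.

Step by step this gives:
  u_1 = (-2, 2, 2, 1)
  u_2 = (-16/13, 3/13, 3/13, -44/13)
  u_3 = (-28/85, 154/85, -186/85, 8/85)

Orthogonality check:
  u_2 · u_1 = 0 (should be 0)
  u_3 · u_1 = 0 (should be 0)
  u_3 · u_2 = 0 (should be 0)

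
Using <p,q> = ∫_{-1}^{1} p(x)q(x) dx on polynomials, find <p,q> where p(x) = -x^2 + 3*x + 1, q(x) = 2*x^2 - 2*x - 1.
<p,q> = -24/5

Expand the product: p(x)·q(x) = -2*x^4 + 8*x^3 - 3*x^2 - 5*x - 1.
∫_{-1}^{1} of each monomial x^k gives [2/(k+1) if k even, 0 if k odd]. Integrating term-by-term (or equivalently evaluating the antiderivative F(x) = -2*x^5/5 + 2*x^4 - x^3 - 5*x^2/2 - x at the endpoints):
  F(1) − F(−1) = -29/10 − (19/10) = -24/5.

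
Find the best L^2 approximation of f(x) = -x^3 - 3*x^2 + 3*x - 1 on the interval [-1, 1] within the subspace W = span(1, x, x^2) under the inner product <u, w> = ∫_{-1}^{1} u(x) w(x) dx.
g(x) = -3*x^2 + 12*x/5 - 1

The best approximation g ∈ W is the orthogonal projection of f onto W. Writing g = a_0 + a_1 x + a_2 x^2, the coefficients solve the normal equations G · a = b where
  G_{ij} = <φ_i, φ_j> and b_i = <f, φ_i>, with φ_0 = 1, φ_1 = x, φ_2 = x^2.
G =
  [2, 0, 2/3]
  [0, 2/3, 0]
  [2/3, 0, 2/5],
b = (-4, 8/5, -28/15).
Solving gives a_0 = -1, a_1 = 12/5, a_2 = -3, so
  g(x) = -3*x^2 + 12*x/5 - 1.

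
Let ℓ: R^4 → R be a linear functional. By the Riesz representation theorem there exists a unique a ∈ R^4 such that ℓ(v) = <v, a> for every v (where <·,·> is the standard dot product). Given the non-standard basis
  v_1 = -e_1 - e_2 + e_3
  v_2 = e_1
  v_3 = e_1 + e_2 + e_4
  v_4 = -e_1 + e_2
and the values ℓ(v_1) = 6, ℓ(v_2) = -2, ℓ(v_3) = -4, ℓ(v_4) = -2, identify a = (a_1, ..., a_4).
a = (-2, -4, 0, 2)

Write a = (a_1, ..., a_4) in the standard basis. For each basis vector v_i, ℓ(v_i) = <v_i, a> is a linear equation in the a_j's. Collect the n equations into a matrix system V a = ℓ, where row i of V is v_i (expressed in the standard basis). Since V is invertible (lower-triangular with 1s on the diagonal, up to permutation), solve by back-substitution:
  V =
[[-1, -1, 1, 0],
 [1, 0, 0, 0],
 [1, 1, 0, 1],
 [-1, 1, 0, 0]]
  V a = (6, -2, -4, -2)
Solving gives a = (-2, -4, 0, 2).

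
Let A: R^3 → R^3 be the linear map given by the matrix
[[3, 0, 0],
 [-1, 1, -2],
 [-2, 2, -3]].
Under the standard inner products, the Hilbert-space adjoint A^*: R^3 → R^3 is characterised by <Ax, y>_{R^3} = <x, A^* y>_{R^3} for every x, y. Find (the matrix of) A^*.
A^* = A^T =
[[3, -1, -2],
 [0, 1, 2],
 [0, -2, -3]]

For real matrices with standard dot products, the defining identity <Ax, y> = <x, A^* y> gives (Ax)^T y = x^T (A^*) y, i.e. x^T A^T y = x^T (A^*) y. Since this holds for all x, y, we must have A^* = A^T. Therefore
A^* =
[[3, -1, -2],
 [0, 1, 2],
 [0, -2, -3]].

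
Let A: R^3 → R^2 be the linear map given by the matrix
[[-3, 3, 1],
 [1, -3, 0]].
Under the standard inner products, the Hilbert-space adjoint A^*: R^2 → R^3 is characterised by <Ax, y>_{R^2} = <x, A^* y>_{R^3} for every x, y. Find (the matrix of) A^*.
A^* = A^T =
[[-3, 1],
 [3, -3],
 [1, 0]]

For real matrices with standard dot products, the defining identity <Ax, y> = <x, A^* y> gives (Ax)^T y = x^T (A^*) y, i.e. x^T A^T y = x^T (A^*) y. Since this holds for all x, y, we must have A^* = A^T. Therefore
A^* =
[[-3, 1],
 [3, -3],
 [1, 0]].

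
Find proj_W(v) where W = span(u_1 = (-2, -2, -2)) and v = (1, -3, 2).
proj_W(v) = (0, 0, 0)

Set up U = [u_1 | ... | u_1] ∈ R^(3×1). The projector onto W = col(U) is P = U (U^T U)^(-1) U^T.
Compute U^T U =
  [12],
and U^T v = (0).
Solve U^T U · c = U^T v for the coefficients: c = (0). The projection is proj_W(v) = U c.
Check: (v - proj_W(v)) · u_1 = 0  (should be 0).
Result: proj_W(v) = (0, 0, 0).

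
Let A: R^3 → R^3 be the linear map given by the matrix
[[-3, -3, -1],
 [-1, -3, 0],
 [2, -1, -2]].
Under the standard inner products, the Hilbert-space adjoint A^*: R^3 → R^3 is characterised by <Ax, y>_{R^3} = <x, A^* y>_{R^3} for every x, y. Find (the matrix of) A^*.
A^* = A^T =
[[-3, -1, 2],
 [-3, -3, -1],
 [-1, 0, -2]]

For real matrices with standard dot products, the defining identity <Ax, y> = <x, A^* y> gives (Ax)^T y = x^T (A^*) y, i.e. x^T A^T y = x^T (A^*) y. Since this holds for all x, y, we must have A^* = A^T. Therefore
A^* =
[[-3, -1, 2],
 [-3, -3, -1],
 [-1, 0, -2]].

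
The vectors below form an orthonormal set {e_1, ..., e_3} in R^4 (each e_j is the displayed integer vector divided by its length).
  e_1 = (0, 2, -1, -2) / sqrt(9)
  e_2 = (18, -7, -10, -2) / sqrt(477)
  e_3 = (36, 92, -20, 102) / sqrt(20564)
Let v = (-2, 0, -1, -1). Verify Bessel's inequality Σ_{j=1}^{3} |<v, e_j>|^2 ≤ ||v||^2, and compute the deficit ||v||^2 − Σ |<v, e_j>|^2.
Σ |<v, e_j>|^2 = 326/97; ||v||^2 = 6; deficit = 256/97

Write each e_j = u_j / sqrt(<u_j, u_j>) where u_j is the displayed integer vector. Then <v, e_j> = <v, u_j> / sqrt(<u_j, u_j>), so |<v, e_j>|^2 = <v, u_j>^2 / <u_j, u_j>.
Coefficients: <v, e_1> = 3/sqrt(9), <v, e_2> = -24/sqrt(477), <v, e_3> = -154/sqrt(20564).
Square and sum: Σ |<v, e_j>|^2 = 326/97.
Compute ||v||^2 = v·v = 6.
Deficit = 6 − 326/97 = 256/97 ≥ 0, confirming Bessel's inequality. (The deficit equals ||v − Σ <v,e_j> e_j||^2, the squared distance from v to span{e_j}.)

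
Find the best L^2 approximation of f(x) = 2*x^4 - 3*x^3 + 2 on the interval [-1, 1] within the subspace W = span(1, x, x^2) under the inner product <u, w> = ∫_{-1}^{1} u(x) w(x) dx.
g(x) = 12*x^2/7 - 9*x/5 + 64/35

The best approximation g ∈ W is the orthogonal projection of f onto W. Writing g = a_0 + a_1 x + a_2 x^2, the coefficients solve the normal equations G · a = b where
  G_{ij} = <φ_i, φ_j> and b_i = <f, φ_i>, with φ_0 = 1, φ_1 = x, φ_2 = x^2.
G =
  [2, 0, 2/3]
  [0, 2/3, 0]
  [2/3, 0, 2/5],
b = (24/5, -6/5, 40/21).
Solving gives a_0 = 64/35, a_1 = -9/5, a_2 = 12/7, so
  g(x) = 12*x^2/7 - 9*x/5 + 64/35.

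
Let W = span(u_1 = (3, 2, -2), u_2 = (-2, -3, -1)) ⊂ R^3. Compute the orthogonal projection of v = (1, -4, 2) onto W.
proj_W(v) = (-5/3, -5/3, 1/3)

Set up U = [u_1 | ... | u_2] ∈ R^(3×2). The projector onto W = col(U) is P = U (U^T U)^(-1) U^T.
Compute U^T U =
  [17, -10]
  [-10, 14],
and U^T v = (-9, 8).
Solve U^T U · c = U^T v for the coefficients: c = (-1/3, 1/3). The projection is proj_W(v) = U c.
Check: (v - proj_W(v)) · u_1 = 0  (should be 0).
Check: (v - proj_W(v)) · u_2 = 0  (should be 0).
Result: proj_W(v) = (-5/3, -5/3, 1/3).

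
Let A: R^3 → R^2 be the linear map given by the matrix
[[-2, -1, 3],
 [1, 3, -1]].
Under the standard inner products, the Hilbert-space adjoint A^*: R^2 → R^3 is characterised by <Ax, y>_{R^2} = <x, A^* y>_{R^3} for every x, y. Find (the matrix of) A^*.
A^* = A^T =
[[-2, 1],
 [-1, 3],
 [3, -1]]

For real matrices with standard dot products, the defining identity <Ax, y> = <x, A^* y> gives (Ax)^T y = x^T (A^*) y, i.e. x^T A^T y = x^T (A^*) y. Since this holds for all x, y, we must have A^* = A^T. Therefore
A^* =
[[-2, 1],
 [-1, 3],
 [3, -1]].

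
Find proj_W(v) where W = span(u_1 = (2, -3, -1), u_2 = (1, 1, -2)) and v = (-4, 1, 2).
proj_W(v) = (-227/83, 128/83, 241/83)

Set up U = [u_1 | ... | u_2] ∈ R^(3×2). The projector onto W = col(U) is P = U (U^T U)^(-1) U^T.
Compute U^T U =
  [14, 1]
  [1, 6],
and U^T v = (-13, -7).
Solve U^T U · c = U^T v for the coefficients: c = (-71/83, -85/83). The projection is proj_W(v) = U c.
Check: (v - proj_W(v)) · u_1 = 0  (should be 0).
Check: (v - proj_W(v)) · u_2 = 0  (should be 0).
Result: proj_W(v) = (-227/83, 128/83, 241/83).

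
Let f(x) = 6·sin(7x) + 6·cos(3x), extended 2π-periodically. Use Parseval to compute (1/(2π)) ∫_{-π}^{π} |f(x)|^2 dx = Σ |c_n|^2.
Σ |c_n|^2 = 36

Expand |f|^2 and use orthogonality of {sin(nx), cos(mx)} on [-π, π]:
  ∫_{-π}^{π} sin(nx)^2 dx = π, ∫ cos(mx)^2 dx = π, and cross terms integrate to 0.
So ∫_{-π}^{π} f(x)^2 dx = 6^2 · π + 6^2 · π = (36 + 36)π.
Divide by 2π: (36 + 36)/2 = 36.
By Parseval, this equals Σ |c_n|^2.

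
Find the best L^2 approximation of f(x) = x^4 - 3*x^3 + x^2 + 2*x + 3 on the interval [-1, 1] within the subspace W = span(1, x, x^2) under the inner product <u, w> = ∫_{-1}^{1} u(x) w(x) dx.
g(x) = 13*x^2/7 + x/5 + 102/35

The best approximation g ∈ W is the orthogonal projection of f onto W. Writing g = a_0 + a_1 x + a_2 x^2, the coefficients solve the normal equations G · a = b where
  G_{ij} = <φ_i, φ_j> and b_i = <f, φ_i>, with φ_0 = 1, φ_1 = x, φ_2 = x^2.
G =
  [2, 0, 2/3]
  [0, 2/3, 0]
  [2/3, 0, 2/5],
b = (106/15, 2/15, 94/35).
Solving gives a_0 = 102/35, a_1 = 1/5, a_2 = 13/7, so
  g(x) = 13*x^2/7 + x/5 + 102/35.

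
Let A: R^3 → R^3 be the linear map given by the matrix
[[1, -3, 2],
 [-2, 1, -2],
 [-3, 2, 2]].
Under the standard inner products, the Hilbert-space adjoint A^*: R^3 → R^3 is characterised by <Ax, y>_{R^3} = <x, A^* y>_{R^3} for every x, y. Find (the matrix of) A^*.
A^* = A^T =
[[1, -2, -3],
 [-3, 1, 2],
 [2, -2, 2]]

For real matrices with standard dot products, the defining identity <Ax, y> = <x, A^* y> gives (Ax)^T y = x^T (A^*) y, i.e. x^T A^T y = x^T (A^*) y. Since this holds for all x, y, we must have A^* = A^T. Therefore
A^* =
[[1, -2, -3],
 [-3, 1, 2],
 [2, -2, 2]].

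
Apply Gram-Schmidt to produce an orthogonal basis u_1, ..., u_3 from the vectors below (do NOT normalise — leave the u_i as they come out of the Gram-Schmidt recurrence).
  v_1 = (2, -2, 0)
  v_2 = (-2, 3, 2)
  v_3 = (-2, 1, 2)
Orthogonal basis:
  u_1 = (2, -2, 0)
  u_2 = (1/2, 1/2, 2)
  u_3 = (-8/9, -8/9, 4/9)

Apply the Gram-Schmidt recurrence
  u_1 = v_1
  u_i = v_i − Σ_{j<i} ((v_i · u_j) / (u_j · u_j)) · u_j.

Step by step this gives:
  u_1 = (2, -2, 0)
  u_2 = (1/2, 1/2, 2)
  u_3 = (-8/9, -8/9, 4/9)

Orthogonality check:
  u_2 · u_1 = 0 (should be 0)
  u_3 · u_1 = 0 (should be 0)
  u_3 · u_2 = 0 (should be 0)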